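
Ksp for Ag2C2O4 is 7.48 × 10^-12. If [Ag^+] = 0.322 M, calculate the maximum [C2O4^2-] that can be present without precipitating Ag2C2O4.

Ag2C2O4(s) ⇌ 2 Ag^+ + C2O4^2-
Ksp = [Ag^+]^2[C2O4^2-]
Precipitation begins when Q = Ksp. With [Ag^+] = 0.322 M:
7.48 × 10^-12 = (0.322)^2 × [C2O4^2-]
[C2O4^2-] = (7.48 × 10^-12 / 1.037 x 10^-1) = 7.21 × 10^-11 M

[C2O4^2-] ≈ 7.21 × 10^-11 M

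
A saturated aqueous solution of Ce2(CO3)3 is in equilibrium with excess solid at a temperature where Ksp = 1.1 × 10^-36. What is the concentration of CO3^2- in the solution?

Ce2(CO3)3(s) ⇌ 2 Ce^3+(aq) + 3 CO3^2-(aq)
Ksp = [Ce^3+]^2[CO3^2-]^3
If s mol/L of Ce2(CO3)3 dissolves, [Ce^3+] = 2s and [CO3^2-] = 3s.
Ksp = (2s)^2(3s)^3 = 108s^5
s = (1.1 × 10^-36 / 108)^(1/5) = 2.52 × 10^-8 M
[CO3^2-] = 3s = 7.6 × 10^-8 M

[CO3^2-] ≈ 7.6e-8 M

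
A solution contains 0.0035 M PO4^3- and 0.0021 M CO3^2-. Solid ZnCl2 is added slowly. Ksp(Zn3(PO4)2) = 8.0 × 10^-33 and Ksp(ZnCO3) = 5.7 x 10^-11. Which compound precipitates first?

Zn3(PO4)2

Precipitation of each salt starts when its ion product equals its Ksp.
For Zn3(PO4)2: 8.0 × 10^-33 = (0.0035)^2 × [Zn^2+]^3  ⇒  [Zn^2+] = 8.7 × 10^-10 M.
For ZnCO3: 5.7 x 10^-11 = 0.0021 × [Zn^2+]  ⇒  [Zn^2+] = 2.7 × 10^-8 M.
The salt with the lower threshold [Zn^2+] precipitates first: Zn3(PO4)2.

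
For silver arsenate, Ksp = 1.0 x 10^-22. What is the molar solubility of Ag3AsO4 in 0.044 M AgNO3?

s ≈ 1.2 x 10^-18 M

Ag3AsO4(s) ⇌ 3 Ag^+(aq) + AsO4^3-(aq)
Ksp = [Ag^+]^3[AsO4^3-]
Let s = moles of Ag3AsO4 that dissolve per litre. [Ag^+] = 0.044 + 3s ≈ 0.044, [AsO4^3-] = s (Ksp is small, so little additional dissolves).
Ksp ≈ (0.044)^3 × s
s = 1.2 × 10^-18 M
Check: 3s = 3.5 x 10^-18 ≪ 0.044, so the approximation is valid.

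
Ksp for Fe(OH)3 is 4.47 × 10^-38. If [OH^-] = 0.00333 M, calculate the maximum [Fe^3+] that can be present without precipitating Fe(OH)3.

[Fe^3+] ≈ 1.21 × 10^-30 M

Fe(OH)3(s) <=> Fe^3+ + 3 OH^-
Ksp = [Fe^3+][OH^-]^3
Precipitation begins when Q = Ksp. With [OH^-] = 0.00333 M:
4.47 × 10^-38 = (0.00333)^3 × [Fe^3+]
[Fe^3+] = (4.47 × 10^-38 / 3.693 x 10^-8) = 1.21 × 10^-30 M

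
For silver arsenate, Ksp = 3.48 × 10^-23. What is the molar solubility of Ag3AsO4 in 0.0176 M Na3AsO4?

s = 4.18e-8 M

Ag3AsO4(s) ⇌ 3 Ag^+ + AsO4^3-
Ksp = [Ag^+]^3[AsO4^3-]
Let s be the molar solubility in this solution. [Ag^+] = 3s, [AsO4^3-] = 0.0176 + s ≈ 0.0176 (common-ion effect: AsO4^3- is already 0.0176 M).
Ksp ≈ (3s)^3 × 0.0176
s = 4.18 × 10^-8 M
Check: s = 4.2 × 10^-8 ≪ 0.0176, so the approximation is valid.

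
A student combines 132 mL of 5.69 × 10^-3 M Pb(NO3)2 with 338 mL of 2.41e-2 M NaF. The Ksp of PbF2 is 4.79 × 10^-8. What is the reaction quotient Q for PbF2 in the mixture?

4.80 x 10^-7

Total volume = 132 + 338 = 470 mL.
[Pb^2+] = 5.69 x 10^-3 × (132/470) = 1.598 × 10^-3 M
[F^-] = 2.41 × 10^-2 × (338/470) = 1.733 x 10^-2 M
PbF2(s) ⇌ Pb^2+ + 2 F^-, so Q = [Pb^2+][F^-]^2
Q = (1.598 × 10^-3)(1.733 x 10^-2)^2 = 4.80 × 10^-7
Q > Ksp, so PbF2 will precipitate.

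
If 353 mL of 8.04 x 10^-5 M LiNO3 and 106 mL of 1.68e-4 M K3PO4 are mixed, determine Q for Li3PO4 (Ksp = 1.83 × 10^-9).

Total volume = 353 + 106 = 459 mL.
[Li^+] = 8.04 x 10^-5 × (353/459) = 6.183 × 10^-5 M
[PO4^3-] = 1.68 x 10^-4 × (106/459) = 3.880 x 10^-5 M
Li3PO4(s) ⇌ 3 Li^+ + PO4^3-, so Q = [Li^+]^3[PO4^3-]
Q = (6.183 x 10^-5)^3(3.880 × 10^-5) = 9.17 x 10^-18
Q < Ksp, so no precipitate of Li3PO4 forms.

Q ≈ 9.17 x 10^-18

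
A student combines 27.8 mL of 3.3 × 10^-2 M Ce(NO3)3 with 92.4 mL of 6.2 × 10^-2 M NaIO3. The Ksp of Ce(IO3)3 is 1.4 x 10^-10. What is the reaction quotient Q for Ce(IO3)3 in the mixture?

8.3 × 10^-7

Total volume = 27.8 + 92.4 = 120.2 mL.
[Ce^3+] = 3.3 x 10^-2 × (27.8/120.2) = 7.63 × 10^-3 M
[IO3^-] = 6.2 × 10^-2 × (92.4/120.2) = 4.77 × 10^-2 M
Ce(IO3)3(s) ⇌ Ce^3+(aq) + 3 IO3^-(aq), so Q = [Ce^3+][IO3^-]^3
Q = (7.63 x 10^-3)(4.77 x 10^-2)^3 = 8.3 x 10^-7
Q > Ksp, so Ce(IO3)3 will precipitate.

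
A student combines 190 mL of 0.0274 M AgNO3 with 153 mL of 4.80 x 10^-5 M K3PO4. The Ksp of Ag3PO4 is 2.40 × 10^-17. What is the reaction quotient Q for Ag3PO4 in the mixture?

Total volume = 190 + 153 = 343 mL.
[Ag^+] = 2.74 × 10^-2 × (190/343) = 1.518 × 10^-2 M
[PO4^3-] = 4.80 × 10^-5 × (153/343) = 2.141 × 10^-5 M
Ag3PO4(s) ⇌ 3 Ag^+ + PO4^3-, so Q = [Ag^+]^3[PO4^3-]
Q = (1.518 x 10^-2)^3(2.141 × 10^-5) = 7.49 × 10^-11
Q > Ksp, so Ag3PO4 will precipitate.

7.49 × 10^-11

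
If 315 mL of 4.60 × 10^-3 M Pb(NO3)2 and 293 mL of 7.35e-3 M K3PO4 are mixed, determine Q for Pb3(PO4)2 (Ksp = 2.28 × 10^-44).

Q ≈ 1.70 × 10^-13

Total volume = 315 + 293 = 608 mL.
[Pb^2+] = 4.60 x 10^-3 × (315/608) = 2.383 x 10^-3 M
[PO4^3-] = 7.35 × 10^-3 × (293/608) = 3.542 × 10^-3 M
Pb3(PO4)2(s) ⇌ 3 Pb^2+ + 2 PO4^3-, so Q = [Pb^2+]^3[PO4^3-]^2
Q = (2.383 × 10^-3)^3(3.542 × 10^-3)^2 = 1.70 x 10^-13
Q > Ksp, so Pb3(PO4)2 will precipitate.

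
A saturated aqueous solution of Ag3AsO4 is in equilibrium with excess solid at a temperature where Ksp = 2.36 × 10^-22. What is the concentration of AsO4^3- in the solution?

[AsO4^3-] = 1.72 × 10^-6 M

Ag3AsO4(s) ⇌ 3 Ag^+(aq) + AsO4^3-(aq)
Ksp = [Ag^+]^3[AsO4^3-]
For each mole of Ag3AsO4 that dissolves: [Ag^+] = 3s, [AsO4^3-] = s.
So Ksp = (3s)^3 × s = 27s^4
s^4 = 2.36 × 10^-22 / 27, so s = 1.719 x 10^-6 M
[AsO4^3-] = s = 1.72 x 10^-6 M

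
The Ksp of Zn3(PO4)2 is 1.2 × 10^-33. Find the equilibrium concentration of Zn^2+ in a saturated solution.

3.1 × 10^-7 M

Zn3(PO4)2(s) <=> 3 Zn^2+(aq) + 2 PO4^3-(aq)
Ksp = [Zn^2+]^3[PO4^3-]^2
If s mol/L of Zn3(PO4)2 dissolves, [Zn^2+] = 3s and [PO4^3-] = 2s.
Ksp = (3s)^3(2s)^2 = 108s^5
s = (1.2 × 10^-33 / 108)^(1/5) = 1.02 × 10^-7 M
[Zn^2+] = 3s = 3.1 × 10^-7 M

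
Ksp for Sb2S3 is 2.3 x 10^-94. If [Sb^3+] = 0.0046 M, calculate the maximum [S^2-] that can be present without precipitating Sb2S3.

Sb2S3(s) ⇌ 2 Sb^3+ + 3 S^2-
Ksp = [Sb^3+]^2[S^2-]^3
Precipitation begins when Q = Ksp. With [Sb^3+] = 0.0046 M:
2.3 x 10^-94 = (0.0046)^2 × [S^2-]^3
[S^2-] = (2.3 x 10^-94 / 2.12 × 10^-5)^(1/3) = 2.2 × 10^-30 M

2.2e-30 M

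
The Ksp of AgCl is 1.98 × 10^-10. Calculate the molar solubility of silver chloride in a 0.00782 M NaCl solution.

AgCl(s) ⇌ Ag^+ + Cl^-
Ksp = [Ag^+][Cl^-]
If s mol/L dissolves here, [Ag^+] = s, [Cl^-] = 0.00782 + s ≈ 0.00782 (common-ion effect: Cl^- is already 0.00782 M).
Ksp ≈ s × 0.00782
s = 2.53 × 10^-8 M
Check: s = 2.5 × 10^-8 ≪ 0.00782, so the approximation is valid.

s ≈ 2.53 × 10^-8 M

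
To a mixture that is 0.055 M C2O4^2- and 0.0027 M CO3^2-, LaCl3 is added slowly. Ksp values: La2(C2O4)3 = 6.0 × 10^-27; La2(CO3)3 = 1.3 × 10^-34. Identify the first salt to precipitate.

La2(CO3)3

Precipitation of each salt starts when its ion product equals its Ksp.
For La2(C2O4)3: 6.0 × 10^-27 = (0.055)^3 × [La^3+]^2  ⇒  [La^3+] = 6.0 × 10^-12 M.
For La2(CO3)3: 1.3 × 10^-34 = (0.0027)^3 × [La^3+]^2  ⇒  [La^3+] = 8.1 × 10^-14 M.
The salt with the lower threshold [La^3+] precipitates first: La2(CO3)3.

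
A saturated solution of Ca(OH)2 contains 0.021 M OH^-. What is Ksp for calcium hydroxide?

Ksp ≈ 4.6 x 10^-6

Ca(OH)2(s) ⇌ Ca^2+ + 2 OH^-
Stoichiometry gives [Ca^2+] = (1/2)[OH^-] = 1.05 x 10^-2 M.
Ksp = [Ca^2+][OH^-]^2
Ksp = 1.05 × 10^-2 × (2.1 × 10^-2)^2 = 4.6 × 10^-6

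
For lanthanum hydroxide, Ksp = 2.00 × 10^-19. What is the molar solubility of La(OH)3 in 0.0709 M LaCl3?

s ≈ 4.71 × 10^-7 M

La(OH)3(s) <=> La^3+(aq) + 3 OH^-(aq)
Ksp = [La^3+][OH^-]^3
Let s = moles of La(OH)3 that dissolve per litre. [La^3+] = 0.0709 + s ≈ 0.0709, [OH^-] = 3s (Ksp is small, so little additional dissolves).
Ksp ≈ 0.0709 × (3s)^3
s = 4.71 x 10^-7 M
Check: s = 4.7 × 10^-7 ≪ 0.0709, so the approximation is valid.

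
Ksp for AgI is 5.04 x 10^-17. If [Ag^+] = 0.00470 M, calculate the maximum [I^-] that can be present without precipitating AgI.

[I^-] = 1.07e-14 M

AgI(s) <=> Ag^+(aq) + I^-(aq)
Ksp = [Ag^+][I^-]
Precipitation begins when Q = Ksp. With [Ag^+] = 0.00470 M:
5.04 x 10^-17 = (0.00470) × [I^-]
[I^-] = (5.04 x 10^-17 / 4.70 × 10^-3) = 1.07 x 10^-14 M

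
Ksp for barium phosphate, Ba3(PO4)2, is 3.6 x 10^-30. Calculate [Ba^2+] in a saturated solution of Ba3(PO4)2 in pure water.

[Ba^2+] = 1.5 × 10^-6 M

Ba3(PO4)2(s) <=> 3 Ba^2+ + 2 PO4^3-
Ksp = [Ba^2+]^3[PO4^3-]^2
For each mole of Ba3(PO4)2 that dissolves: [Ba^2+] = 3s, [PO4^3-] = 2s.
Substituting: Ksp = (3s)^3(2s)^2 = 108s^5
Solving, s = (3.6 x 10^-30/108)^(1/5) = 5.06 × 10^-7 M
[Ba^2+] = 3s = 1.5 × 10^-6 M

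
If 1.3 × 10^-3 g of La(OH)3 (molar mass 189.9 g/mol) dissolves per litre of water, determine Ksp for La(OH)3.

Ksp ≈ 5.9 × 10^-20

Molar solubility s = (1.3 x 10^-3 g/L) / (189.9 g/mol) = 6.85 × 10^-6 M.
La(OH)3(s) <=> La^3+(aq) + 3 OH^-(aq)
If s mol/L of La(OH)3 dissolves, [La^3+] = s and [OH^-] = 3s.
Ksp = [La^3+][OH^-]^3
So Ksp = s × (3s)^3 = 27s^4
With s = 6.85 x 10^-6: Ksp = 5.9 × 10^-20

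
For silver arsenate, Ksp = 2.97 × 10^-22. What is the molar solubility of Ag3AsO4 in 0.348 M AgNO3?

Ag3AsO4(s) <=> 3 Ag^+(aq) + AsO4^3-(aq)
Ksp = [Ag^+]^3[AsO4^3-]
If s mol/L dissolves here, [Ag^+] = 0.348 + 3s ≈ 0.348, [AsO4^3-] = s (Ksp is small, so little additional dissolves).
Ksp ≈ (0.348)^3 × s
s = 7.05 × 10^-21 M
Check: 3s = 2.1 x 10^-20 ≪ 0.348, so the approximation is valid.

s = 7.05 x 10^-21 M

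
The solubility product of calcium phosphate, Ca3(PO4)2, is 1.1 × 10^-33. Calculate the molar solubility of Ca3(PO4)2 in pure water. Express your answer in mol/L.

s ≈ 1.0 × 10^-7 M

Ca3(PO4)2(s) ⇌ 3 Ca^2+ + 2 PO4^3-
Ksp = [Ca^2+]^3[PO4^3-]^2
If s mol/L of Ca3(PO4)2 dissolves, [Ca^2+] = 3s and [PO4^3-] = 2s.
Substituting: Ksp = (3s)^3(2s)^2 = 108s^5
Solving, s = (1.1 × 10^-33/108)^(1/5) = 1.0 × 10^-7 M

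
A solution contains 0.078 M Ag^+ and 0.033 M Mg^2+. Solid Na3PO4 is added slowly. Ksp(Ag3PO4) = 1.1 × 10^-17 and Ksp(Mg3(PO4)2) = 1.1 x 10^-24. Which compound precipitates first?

Precipitation of each salt starts when its ion product equals its Ksp.
For Ag3PO4: 1.1 × 10^-17 = (0.078)^3 × [PO4^3-]  ⇒  [PO4^3-] = 2.3 x 10^-14 M.
For Mg3(PO4)2: 1.1 x 10^-24 = (0.033)^3 × [PO4^3-]^2  ⇒  [PO4^3-] = 1.7 × 10^-10 M.
The salt with the lower threshold [PO4^3-] precipitates first: Ag3PO4.

Ag3PO4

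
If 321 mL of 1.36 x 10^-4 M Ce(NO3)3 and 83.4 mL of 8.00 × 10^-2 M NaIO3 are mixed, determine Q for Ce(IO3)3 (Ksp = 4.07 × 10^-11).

4.85 × 10^-10

Total volume = 321 + 83.4 = 404.4 mL.
[Ce^3+] = 1.36 x 10^-4 × (321/404.4) = 1.080 x 10^-4 M
[IO3^-] = 8.00 x 10^-2 × (83.4/404.4) = 1.650 x 10^-2 M
Ce(IO3)3(s) <=> Ce^3+(aq) + 3 IO3^-(aq), so Q = [Ce^3+][IO3^-]^3
Q = (1.080 × 10^-4)(1.650 × 10^-2)^3 = 4.85 × 10^-10
Q > Ksp, so Ce(IO3)3 will precipitate.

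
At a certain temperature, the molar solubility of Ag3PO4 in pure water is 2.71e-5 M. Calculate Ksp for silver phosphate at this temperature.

Ksp ≈ 1.46e-17

Ag3PO4(s) ⇌ 3 Ag^+ + PO4^3-
With molar solubility s: [Ag^+] = 3s, [PO4^3-] = s.
Ksp = [Ag^+]^3[PO4^3-]
Ksp = (3s)^3s = 27s^4
With s = 2.71 × 10^-5: Ksp = 1.46 × 10^-17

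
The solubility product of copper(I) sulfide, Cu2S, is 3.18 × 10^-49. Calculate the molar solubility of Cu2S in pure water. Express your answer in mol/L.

s ≈ 4.30 × 10^-17 M

Cu2S(s) ⇌ 2 Cu^+ + S^2-
Ksp = [Cu^+]^2[S^2-]
For each mole of Cu2S that dissolves: [Cu^+] = 2s, [S^2-] = s.
So Ksp = (2s)^2 × s = 4s^3
s = (3.18 × 10^-49 / 4)^(1/3) = 4.30 × 10^-17 M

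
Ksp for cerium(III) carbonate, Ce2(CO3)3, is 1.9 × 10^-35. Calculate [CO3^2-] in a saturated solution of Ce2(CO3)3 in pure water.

1.3 × 10^-7 M

Ce2(CO3)3(s) ⇌ 2 Ce^3+(aq) + 3 CO3^2-(aq)
Ksp = [Ce^3+]^2[CO3^2-]^3
Let s = molar solubility. Then [Ce^3+] = 2s and [CO3^2-] = 3s.
So Ksp = (2s)^2 × (3s)^3 = 108s^5
Solving, s = (1.9 × 10^-35/108)^(1/5) = 4.46 × 10^-8 M
[CO3^2-] = 3s = 1.3 x 10^-7 M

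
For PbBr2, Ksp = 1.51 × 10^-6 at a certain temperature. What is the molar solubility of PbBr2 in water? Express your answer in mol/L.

PbBr2(s) <=> Pb^2+ + 2 Br^-
Ksp = [Pb^2+][Br^-]^2
For each mole of PbBr2 that dissolves: [Pb^2+] = s, [Br^-] = 2s.
So Ksp = s × (2s)^2 = 4s^3
s = (1.51 × 10^-6 / 4)^(1/3) = 7.23 × 10^-3 M

s ≈ 7.23 × 10^-3 M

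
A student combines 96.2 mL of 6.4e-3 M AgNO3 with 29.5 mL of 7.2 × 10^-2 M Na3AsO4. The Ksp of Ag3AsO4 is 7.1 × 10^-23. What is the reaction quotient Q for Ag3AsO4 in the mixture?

Total volume = 96.2 + 29.5 = 125.7 mL.
[Ag^+] = 6.4 x 10^-3 × (96.2/125.7) = 4.90 × 10^-3 M
[AsO4^3-] = 7.2 × 10^-2 × (29.5/125.7) = 1.69 × 10^-2 M
Ag3AsO4(s) ⇌ 3 Ag^+(aq) + AsO4^3-(aq), so Q = [Ag^+]^3[AsO4^3-]
Q = (4.90 × 10^-3)^3(1.69 x 10^-2) = 2.0 × 10^-9
Q > Ksp, so Ag3AsO4 will precipitate.

Q = 2.0e-9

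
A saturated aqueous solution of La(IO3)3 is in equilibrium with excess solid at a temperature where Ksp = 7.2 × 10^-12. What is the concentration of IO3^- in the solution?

[IO3^-] ≈ 2.2 × 10^-3 M

La(IO3)3(s) ⇌ La^3+ + 3 IO3^-
Ksp = [La^3+][IO3^-]^3
Let s = molar solubility. Then [La^3+] = s and [IO3^-] = 3s.
Ksp = s(3s)^3 = 27s^4
Solving, s = (7.2 × 10^-12/27)^(1/4) = 7.19 x 10^-4 M
[IO3^-] = 3s = 2.2 × 10^-3 M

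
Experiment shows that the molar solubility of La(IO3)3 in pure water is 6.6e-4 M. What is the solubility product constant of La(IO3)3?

La(IO3)3(s) ⇌ La^3+ + 3 IO3^-
For each mole of La(IO3)3 that dissolves: [La^3+] = s, [IO3^-] = 3s.
Ksp = [La^3+][IO3^-]^3
Ksp = s(3s)^3 = 27s^4
With s = 6.6 × 10^-4: Ksp = 5.1 x 10^-12

5.1 × 10^-12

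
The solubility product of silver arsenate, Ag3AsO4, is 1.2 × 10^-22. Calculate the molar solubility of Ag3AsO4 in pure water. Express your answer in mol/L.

Ag3AsO4(s) ⇌ 3 Ag^+ + AsO4^3-
Ksp = [Ag^+]^3[AsO4^3-]
For each mole of Ag3AsO4 that dissolves: [Ag^+] = 3s, [AsO4^3-] = s.
So Ksp = (3s)^3 × s = 27s^4
s = (1.2 × 10^-22 / 27)^(1/4) = 1.5 x 10^-6 M

s ≈ 1.5e-6 M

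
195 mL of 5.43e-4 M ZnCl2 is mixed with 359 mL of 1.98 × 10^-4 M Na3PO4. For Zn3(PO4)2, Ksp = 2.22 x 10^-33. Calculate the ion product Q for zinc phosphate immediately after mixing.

Q = 1.15 × 10^-19

Total volume = 195 + 359 = 554 mL.
[Zn^2+] = 5.43 x 10^-4 × (195/554) = 1.911 x 10^-4 M
[PO4^3-] = 1.98 x 10^-4 × (359/554) = 1.283 x 10^-4 M
Zn3(PO4)2(s) ⇌ 3 Zn^2+ + 2 PO4^3-, so Q = [Zn^2+]^3[PO4^3-]^2
Q = (1.911 x 10^-4)^3(1.283 × 10^-4)^2 = 1.15 x 10^-19
Q > Ksp, so Zn3(PO4)2 will precipitate.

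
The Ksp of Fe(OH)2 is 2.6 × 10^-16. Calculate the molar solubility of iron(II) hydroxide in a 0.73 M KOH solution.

Fe(OH)2(s) <=> Fe^2+ + 2 OH^-
Ksp = [Fe^2+][OH^-]^2
If s mol/L dissolves here, [Fe^2+] = s, [OH^-] = 0.73 + 2s ≈ 0.73 (common-ion effect: OH^- is already 0.73 M).
Ksp ≈ s × (0.73)^2
s = 4.9 x 10^-16 M
Check: 2s = 9.8 × 10^-16 ≪ 0.73, so the approximation is valid.

s ≈ 4.9e-16 M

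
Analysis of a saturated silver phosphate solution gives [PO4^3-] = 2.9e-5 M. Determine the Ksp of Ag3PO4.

1.9e-17

Ag3PO4(s) <=> 3 Ag^+ + PO4^3-
Stoichiometry gives [Ag^+] = (3/1)[PO4^3-] = 8.70 × 10^-5 M.
Ksp = [Ag^+]^3[PO4^3-]
Ksp = (8.70 × 10^-5)^3 × 2.9 x 10^-5 = 1.9 × 10^-17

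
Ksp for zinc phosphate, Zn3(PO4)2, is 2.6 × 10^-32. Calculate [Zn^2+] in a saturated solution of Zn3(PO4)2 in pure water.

5.7 × 10^-7 M

Zn3(PO4)2(s) ⇌ 3 Zn^2+(aq) + 2 PO4^3-(aq)
Ksp = [Zn^2+]^3[PO4^3-]^2
If s mol/L of Zn3(PO4)2 dissolves, [Zn^2+] = 3s and [PO4^3-] = 2s.
Ksp = (3s)^3(2s)^2 = 108s^5
s = (2.6 × 10^-32 / 108)^(1/5) = 1.89 x 10^-7 M
[Zn^2+] = 3s = 5.7 x 10^-7 M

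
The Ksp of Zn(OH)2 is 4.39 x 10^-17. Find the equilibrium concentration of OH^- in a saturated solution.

Zn(OH)2(s) <=> Zn^2+(aq) + 2 OH^-(aq)
Ksp = [Zn^2+][OH^-]^2
If s mol/L of Zn(OH)2 dissolves, [Zn^2+] = s and [OH^-] = 2s.
Substituting: Ksp = s(2s)^2 = 4s^3
Solving, s = (4.39 x 10^-17/4)^(1/3) = 2.222 × 10^-6 M
[OH^-] = 2s = 4.44 × 10^-6 M

[OH^-] = 4.44 x 10^-6 M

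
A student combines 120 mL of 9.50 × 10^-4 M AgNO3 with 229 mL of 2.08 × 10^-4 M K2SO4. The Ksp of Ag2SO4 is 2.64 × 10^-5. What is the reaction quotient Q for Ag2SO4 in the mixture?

Q = 1.46 x 10^-11

Total volume = 120 + 229 = 349 mL.
[Ag^+] = 9.50 x 10^-4 × (120/349) = 3.266 x 10^-4 M
[SO4^2-] = 2.08 × 10^-4 × (229/349) = 1.365 × 10^-4 M
Ag2SO4(s) ⇌ 2 Ag^+ + SO4^2-, so Q = [Ag^+]^2[SO4^2-]
Q = (3.266 × 10^-4)^2(1.365 × 10^-4) = 1.46 × 10^-11
Q < Ksp, so no precipitate of Ag2SO4 forms.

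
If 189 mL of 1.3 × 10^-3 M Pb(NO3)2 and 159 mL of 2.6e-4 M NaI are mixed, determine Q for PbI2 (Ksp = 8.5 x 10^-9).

1.0 x 10^-11

Total volume = 189 + 159 = 348 mL.
[Pb^2+] = 1.3 x 10^-3 × (189/348) = 7.06 × 10^-4 M
[I^-] = 2.6 × 10^-4 × (159/348) = 1.19 × 10^-4 M
PbI2(s) ⇌ Pb^2+ + 2 I^-, so Q = [Pb^2+][I^-]^2
Q = (7.06 x 10^-4)(1.19 × 10^-4)^2 = 1.0 x 10^-11
Q < Ksp, so no precipitate of PbI2 forms.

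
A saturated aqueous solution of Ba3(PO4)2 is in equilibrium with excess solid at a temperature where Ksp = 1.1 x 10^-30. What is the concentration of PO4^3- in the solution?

[PO4^3-] = 8.0 x 10^-7 M

Ba3(PO4)2(s) ⇌ 3 Ba^2+(aq) + 2 PO4^3-(aq)
Ksp = [Ba^2+]^3[PO4^3-]^2
If s mol/L of Ba3(PO4)2 dissolves, [Ba^2+] = 3s and [PO4^3-] = 2s.
So Ksp = (3s)^3 × (2s)^2 = 108s^5
s = (1.1 x 10^-30 / 108)^(1/5) = 4.00 × 10^-7 M
[PO4^3-] = 2s = 8.0 x 10^-7 M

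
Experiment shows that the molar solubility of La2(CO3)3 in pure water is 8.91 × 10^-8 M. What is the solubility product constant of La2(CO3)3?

6.06 × 10^-34

La2(CO3)3(s) ⇌ 2 La^3+(aq) + 3 CO3^2-(aq)
For each mole of La2(CO3)3 that dissolves: [La^3+] = 2s, [CO3^2-] = 3s.
Ksp = [La^3+]^2[CO3^2-]^3
So Ksp = (2s)^2 × (3s)^3 = 108s^5
With s = 8.91 × 10^-8: Ksp = 6.06 × 10^-34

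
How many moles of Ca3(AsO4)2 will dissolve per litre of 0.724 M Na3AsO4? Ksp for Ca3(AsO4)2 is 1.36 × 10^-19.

s ≈ 2.13 x 10^-7 M

Ca3(AsO4)2(s) ⇌ 3 Ca^2+ + 2 AsO4^3-
Ksp = [Ca^2+]^3[AsO4^3-]^2
Let s be the molar solubility in this solution. [Ca^2+] = 3s, [AsO4^3-] = 0.724 + 2s ≈ 0.724 (Ksp is small, so little additional dissolves).
Ksp ≈ (3s)^3 × (0.724)^2
s = 2.13 x 10^-7 M
Check: 2s = 4.3 × 10^-7 ≪ 0.724, so the approximation is valid.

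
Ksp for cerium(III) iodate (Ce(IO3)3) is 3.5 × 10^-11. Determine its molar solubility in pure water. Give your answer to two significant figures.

1.1 x 10^-3 M

Ce(IO3)3(s) ⇌ Ce^3+ + 3 IO3^-
Ksp = [Ce^3+][IO3^-]^3
If s mol/L of Ce(IO3)3 dissolves, [Ce^3+] = s and [IO3^-] = 3s.
Substituting: Ksp = s(3s)^3 = 27s^4
s = (3.5 × 10^-11 / 27)^(1/4) = 1.1 x 10^-3 M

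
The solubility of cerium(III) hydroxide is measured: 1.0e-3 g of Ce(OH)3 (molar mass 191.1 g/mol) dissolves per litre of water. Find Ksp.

Molar solubility s = (1.0 x 10^-3 g/L) / (191.1 g/mol) = 5.23 x 10^-6 M.
Ce(OH)3(s) ⇌ Ce^3+(aq) + 3 OH^-(aq)
Let s = molar solubility. Then [Ce^3+] = s and [OH^-] = 3s.
Ksp = [Ce^3+][OH^-]^3
Ksp = s(3s)^3 = 27s^4
With s = 5.23 × 10^-6: Ksp = 2.0 × 10^-20

Ksp = 2.0 × 10^-20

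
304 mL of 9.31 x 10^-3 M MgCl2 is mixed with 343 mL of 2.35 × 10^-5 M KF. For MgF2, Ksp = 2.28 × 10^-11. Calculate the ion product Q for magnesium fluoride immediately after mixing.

Total volume = 304 + 343 = 647 mL.
[Mg^2+] = 9.31 x 10^-3 × (304/647) = 4.374 × 10^-3 M
[F^-] = 2.35 x 10^-5 × (343/647) = 1.246 x 10^-5 M
MgF2(s) <=> Mg^2+ + 2 F^-, so Q = [Mg^2+][F^-]^2
Q = (4.374 × 10^-3)(1.246 x 10^-5)^2 = 6.79 × 10^-13
Q < Ksp, so no precipitate of MgF2 forms.

6.79 × 10^-13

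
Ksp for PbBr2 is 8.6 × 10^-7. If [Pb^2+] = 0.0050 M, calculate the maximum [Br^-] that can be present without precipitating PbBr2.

[Br^-] ≈ 1.3e-2 M

PbBr2(s) <=> Pb^2+(aq) + 2 Br^-(aq)
Ksp = [Pb^2+][Br^-]^2
Precipitation begins when Q = Ksp. With [Pb^2+] = 0.0050 M:
8.6 × 10^-7 = (0.0050) × [Br^-]^2
[Br^-] = (8.6 × 10^-7 / 5.0 × 10^-3)^(1/2) = 1.3 × 10^-2 M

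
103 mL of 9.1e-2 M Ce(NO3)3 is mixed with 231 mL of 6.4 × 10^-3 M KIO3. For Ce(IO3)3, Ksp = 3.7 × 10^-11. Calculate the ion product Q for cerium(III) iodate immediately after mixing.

Total volume = 103 + 231 = 334 mL.
[Ce^3+] = 9.1 x 10^-2 × (103/334) = 2.81 × 10^-2 M
[IO3^-] = 6.4 × 10^-3 × (231/334) = 4.43 x 10^-3 M
Ce(IO3)3(s) ⇌ Ce^3+(aq) + 3 IO3^-(aq), so Q = [Ce^3+][IO3^-]^3
Q = (2.81 × 10^-2)(4.43 x 10^-3)^3 = 2.4 × 10^-9
Q > Ksp, so Ce(IO3)3 will precipitate.

2.4 × 10^-9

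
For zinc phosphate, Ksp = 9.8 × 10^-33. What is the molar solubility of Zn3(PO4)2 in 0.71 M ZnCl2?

Zn3(PO4)2(s) <=> 3 Zn^2+ + 2 PO4^3-
Ksp = [Zn^2+]^3[PO4^3-]^2
If s mol/L dissolves here, [Zn^2+] = 0.71 + 3s ≈ 0.71, [PO4^3-] = 2s (since Zn^2+ from ZnCl2 dominates).
Ksp ≈ (0.71)^3 × (2s)^2
s = 8.3 × 10^-17 M
Check: 3s = 2.5 x 10^-16 ≪ 0.71, so the approximation is valid.

s ≈ 8.3e-17 M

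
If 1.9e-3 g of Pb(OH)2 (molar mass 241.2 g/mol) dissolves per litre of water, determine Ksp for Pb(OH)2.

Molar solubility s = (1.9 × 10^-3 g/L) / (241.2 g/mol) = 7.88 × 10^-6 M.
Pb(OH)2(s) ⇌ Pb^2+ + 2 OH^-
With molar solubility s: [Pb^2+] = s, [OH^-] = 2s.
Ksp = [Pb^2+][OH^-]^2
Substituting: Ksp = s(2s)^2 = 4s^3
With s = 7.88 × 10^-6: Ksp = 2.0 × 10^-15

2.0e-15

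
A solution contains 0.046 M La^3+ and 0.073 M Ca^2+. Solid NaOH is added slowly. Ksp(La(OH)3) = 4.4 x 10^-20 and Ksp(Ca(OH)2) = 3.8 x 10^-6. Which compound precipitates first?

La(OH)3

Precipitation of each salt starts when its ion product equals its Ksp.
For La(OH)3: 4.4 x 10^-20 = 0.046 × [OH^-]^3  ⇒  [OH^-] = 9.9 × 10^-7 M.
For Ca(OH)2: 3.8 x 10^-6 = 0.073 × [OH^-]^2  ⇒  [OH^-] = 7.2 × 10^-3 M.
The salt with the lower threshold [OH^-] precipitates first: La(OH)3.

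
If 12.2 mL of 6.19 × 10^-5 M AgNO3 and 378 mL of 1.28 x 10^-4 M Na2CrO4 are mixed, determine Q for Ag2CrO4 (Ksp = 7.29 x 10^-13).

Total volume = 12.2 + 378 = 390.2 mL.
[Ag^+] = 6.19 × 10^-5 × (12.2/390.2) = 1.935 x 10^-6 M
[CrO4^2-] = 1.28 x 10^-4 × (378/390.2) = 1.240 × 10^-4 M
Ag2CrO4(s) ⇌ 2 Ag^+(aq) + CrO4^2-(aq), so Q = [Ag^+]^2[CrO4^2-]
Q = (1.935 × 10^-6)^2(1.240 × 10^-4) = 4.64 x 10^-16
Q < Ksp, so no precipitate of Ag2CrO4 forms.

4.64e-16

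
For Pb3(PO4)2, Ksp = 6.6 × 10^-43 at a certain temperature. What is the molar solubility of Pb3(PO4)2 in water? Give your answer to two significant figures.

s = 1.4 × 10^-9 M

Pb3(PO4)2(s) <=> 3 Pb^2+(aq) + 2 PO4^3-(aq)
Ksp = [Pb^2+]^3[PO4^3-]^2
If s mol/L of Pb3(PO4)2 dissolves, [Pb^2+] = 3s and [PO4^3-] = 2s.
Ksp = (3s)^3(2s)^2 = 108s^5
Solving, s = (6.6 × 10^-43/108)^(1/5) = 1.4 x 10^-9 M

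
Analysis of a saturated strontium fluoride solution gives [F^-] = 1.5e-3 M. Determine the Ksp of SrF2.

SrF2(s) ⇌ Sr^2+(aq) + 2 F^-(aq)
Stoichiometry gives [Sr^2+] = (1/2)[F^-] = 7.50 x 10^-4 M.
Ksp = [Sr^2+][F^-]^2
Ksp = 7.50 × 10^-4 × (1.5 x 10^-3)^2 = 1.7 × 10^-9

Ksp = 1.7 x 10^-9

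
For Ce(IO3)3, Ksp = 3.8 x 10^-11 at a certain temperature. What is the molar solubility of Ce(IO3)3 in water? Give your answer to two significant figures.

Ce(IO3)3(s) ⇌ Ce^3+(aq) + 3 IO3^-(aq)
Ksp = [Ce^3+][IO3^-]^3
If s mol/L of Ce(IO3)3 dissolves, [Ce^3+] = s and [IO3^-] = 3s.
Ksp = s(3s)^3 = 27s^4
s = (3.8 x 10^-11 / 27)^(1/4) = 1.1 x 10^-3 M

s ≈ 1.1 × 10^-3 M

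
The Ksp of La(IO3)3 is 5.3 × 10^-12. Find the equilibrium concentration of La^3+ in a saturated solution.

La(IO3)3(s) ⇌ La^3+(aq) + 3 IO3^-(aq)
Ksp = [La^3+][IO3^-]^3
Let s = molar solubility. Then [La^3+] = s and [IO3^-] = 3s.
So Ksp = s × (3s)^3 = 27s^4
s^4 = 5.3 × 10^-12 / 27, so s = 6.66 × 10^-4 M
[La^3+] = s = 6.7 x 10^-4 M

[La^3+] = 6.7e-4 M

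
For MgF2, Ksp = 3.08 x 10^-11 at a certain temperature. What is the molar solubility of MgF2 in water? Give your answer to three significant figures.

s ≈ 1.97 × 10^-4 M

MgF2(s) <=> Mg^2+ + 2 F^-
Ksp = [Mg^2+][F^-]^2
For each mole of MgF2 that dissolves: [Mg^2+] = s, [F^-] = 2s.
So Ksp = s × (2s)^2 = 4s^3
s^3 = 3.08 x 10^-11 / 4, so s = 1.97 × 10^-4 M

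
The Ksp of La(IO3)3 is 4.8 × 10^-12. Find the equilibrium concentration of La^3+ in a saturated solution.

La(IO3)3(s) ⇌ La^3+ + 3 IO3^-
Ksp = [La^3+][IO3^-]^3
For each mole of La(IO3)3 that dissolves: [La^3+] = s, [IO3^-] = 3s.
So Ksp = s × (3s)^3 = 27s^4
Solving, s = (4.8 × 10^-12/27)^(1/4) = 6.49 × 10^-4 M
[La^3+] = s = 6.5 x 10^-4 M

[La^3+] ≈ 6.5 × 10^-4 M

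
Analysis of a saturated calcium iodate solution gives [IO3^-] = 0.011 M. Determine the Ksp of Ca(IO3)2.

Ksp ≈ 6.7 × 10^-7

Ca(IO3)2(s) <=> Ca^2+ + 2 IO3^-
Stoichiometry gives [Ca^2+] = (1/2)[IO3^-] = 5.50 x 10^-3 M.
Ksp = [Ca^2+][IO3^-]^2
Ksp = 5.50 × 10^-3 × (1.1 × 10^-2)^2 = 6.7 × 10^-7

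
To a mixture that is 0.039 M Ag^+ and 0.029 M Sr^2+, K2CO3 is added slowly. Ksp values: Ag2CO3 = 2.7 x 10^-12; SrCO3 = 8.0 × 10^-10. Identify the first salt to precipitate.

Precipitation of each salt starts when its ion product equals its Ksp.
For Ag2CO3: 2.7 x 10^-12 = (0.039)^2 × [CO3^2-]  ⇒  [CO3^2-] = 1.8 × 10^-9 M.
For SrCO3: 8.0 × 10^-10 = 0.029 × [CO3^2-]  ⇒  [CO3^2-] = 2.8 × 10^-8 M.
The salt with the lower threshold [CO3^2-] precipitates first: Ag2CO3.

Ag2CO3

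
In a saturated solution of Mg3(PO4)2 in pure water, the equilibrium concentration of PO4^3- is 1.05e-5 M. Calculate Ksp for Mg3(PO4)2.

Ksp ≈ 4.31 x 10^-25

Mg3(PO4)2(s) ⇌ 3 Mg^2+(aq) + 2 PO4^3-(aq)
Stoichiometry gives [Mg^2+] = (3/2)[PO4^3-] = 1.575 x 10^-5 M.
Ksp = [Mg^2+]^3[PO4^3-]^2
Ksp = (1.575 × 10^-5)^3 × (1.05 x 10^-5)^2 = 4.31 × 10^-25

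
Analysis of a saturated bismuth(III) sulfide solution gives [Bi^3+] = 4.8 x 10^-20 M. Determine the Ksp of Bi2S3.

Bi2S3(s) ⇌ 2 Bi^3+(aq) + 3 S^2-(aq)
Stoichiometry gives [S^2-] = (3/2)[Bi^3+] = 7.20 x 10^-20 M.
Ksp = [Bi^3+]^2[S^2-]^3
Ksp = (4.8 × 10^-20)^2 × (7.20 × 10^-20)^3 = 8.6 × 10^-97

8.6e-97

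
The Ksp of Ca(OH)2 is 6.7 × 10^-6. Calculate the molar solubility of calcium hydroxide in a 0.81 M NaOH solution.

Ca(OH)2(s) ⇌ Ca^2+ + 2 OH^-
Ksp = [Ca^2+][OH^-]^2
Let s be the molar solubility in this solution. [Ca^2+] = s, [OH^-] = 0.81 + 2s ≈ 0.81 (since OH^- from NaOH dominates).
Ksp ≈ s × (0.81)^2
s = 1.0 × 10^-5 M
Check: 2s = 2.0 x 10^-5 ≪ 0.81, so the approximation is valid.

1.0 x 10^-5 M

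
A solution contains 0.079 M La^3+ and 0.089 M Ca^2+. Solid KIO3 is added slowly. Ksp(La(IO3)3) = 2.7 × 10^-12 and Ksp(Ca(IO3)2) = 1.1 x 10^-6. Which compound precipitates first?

La(IO3)3

Precipitation of each salt starts when its ion product equals its Ksp.
For La(IO3)3: 2.7 × 10^-12 = 0.079 × [IO3^-]^3  ⇒  [IO3^-] = 3.2 × 10^-4 M.
For Ca(IO3)2: 1.1 x 10^-6 = 0.089 × [IO3^-]^2  ⇒  [IO3^-] = 3.5 × 10^-3 M.
The salt with the lower threshold [IO3^-] precipitates first: La(IO3)3.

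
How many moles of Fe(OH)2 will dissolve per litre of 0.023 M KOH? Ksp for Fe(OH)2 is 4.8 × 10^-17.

Fe(OH)2(s) ⇌ Fe^2+ + 2 OH^-
Ksp = [Fe^2+][OH^-]^2
Let s be the molar solubility in this solution. [Fe^2+] = s, [OH^-] = 0.023 + 2s ≈ 0.023 (Ksp is small, so little additional dissolves).
Ksp ≈ s × (0.023)^2
s = 9.1 x 10^-14 M
Check: 2s = 1.8 × 10^-13 ≪ 0.023, so the approximation is valid.

s ≈ 9.1 x 10^-14 M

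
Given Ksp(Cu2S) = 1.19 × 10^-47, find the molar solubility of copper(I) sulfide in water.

1.44 x 10^-16 M

Cu2S(s) ⇌ 2 Cu^+ + S^2-
Ksp = [Cu^+]^2[S^2-]
With molar solubility s: [Cu^+] = 2s, [S^2-] = s.
Ksp = (2s)^2s = 4s^3
s = (1.19 × 10^-47 / 4)^(1/3) = 1.44 × 10^-16 M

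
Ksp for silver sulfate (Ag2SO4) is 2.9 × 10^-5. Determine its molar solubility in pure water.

s = 1.9 x 10^-2 M

Ag2SO4(s) ⇌ 2 Ag^+ + SO4^2-
Ksp = [Ag^+]^2[SO4^2-]
If s mol/L of Ag2SO4 dissolves, [Ag^+] = 2s and [SO4^2-] = s.
Substituting: Ksp = (2s)^2s = 4s^3
s^3 = 2.9 × 10^-5 / 4, so s = 1.9 × 10^-2 M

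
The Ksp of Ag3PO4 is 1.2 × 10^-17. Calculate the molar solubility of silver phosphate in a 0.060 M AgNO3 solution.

Ag3PO4(s) ⇌ 3 Ag^+(aq) + PO4^3-(aq)
Ksp = [Ag^+]^3[PO4^3-]
If s mol/L dissolves here, [Ag^+] = 0.060 + 3s ≈ 0.060, [PO4^3-] = s (since Ag^+ from AgNO3 dominates).
Ksp ≈ (0.060)^3 × s
s = 5.6 × 10^-14 M
Check: 3s = 1.7 × 10^-13 ≪ 0.060, so the approximation is valid.

s ≈ 5.6e-14 M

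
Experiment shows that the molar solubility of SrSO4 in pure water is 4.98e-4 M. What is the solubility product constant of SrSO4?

Ksp = 2.48 × 10^-7

SrSO4(s) ⇌ Sr^2+(aq) + SO4^2-(aq)
For each mole of SrSO4 that dissolves: [Sr^2+] = s, [SO4^2-] = s.
Ksp = [Sr^2+][SO4^2-]
Ksp = s × s = s^2
With s = 4.98 × 10^-4: Ksp = 2.48 x 10^-7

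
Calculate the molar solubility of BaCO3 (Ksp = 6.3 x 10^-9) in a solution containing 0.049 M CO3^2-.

s = 1.3 x 10^-7 M

BaCO3(s) ⇌ Ba^2+(aq) + CO3^2-(aq)
Ksp = [Ba^2+][CO3^2-]
Let s = moles of BaCO3 that dissolve per litre. [Ba^2+] = s, [CO3^2-] = 0.049 + s ≈ 0.049 (since the CO3^2- already present dominates).
Ksp ≈ s × 0.049
s = 1.3 × 10^-7 M
Check: s = 1.3 x 10^-7 ≪ 0.049, so the approximation is valid.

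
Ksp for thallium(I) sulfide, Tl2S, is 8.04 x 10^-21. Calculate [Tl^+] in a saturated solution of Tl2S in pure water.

Tl2S(s) <=> 2 Tl^+ + S^2-
Ksp = [Tl^+]^2[S^2-]
If s mol/L of Tl2S dissolves, [Tl^+] = 2s and [S^2-] = s.
Ksp = (2s)^2s = 4s^3
s = (8.04 x 10^-21 / 4)^(1/3) = 1.262 × 10^-7 M
[Tl^+] = 2s = 2.52 × 10^-7 M

[Tl^+] = 2.52 x 10^-7 M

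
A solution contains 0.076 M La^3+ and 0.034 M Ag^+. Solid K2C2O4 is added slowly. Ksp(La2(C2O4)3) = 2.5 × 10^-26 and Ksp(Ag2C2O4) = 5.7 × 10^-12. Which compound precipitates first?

Each salt begins to precipitate when Q = Ksp, i.e. when [C2O4^2-] reaches its threshold.
For La2(C2O4)3: 2.5 × 10^-26 = (0.076)^2 × [C2O4^2-]^3  ⇒  [C2O4^2-] = 1.6 × 10^-8 M.
For Ag2C2O4: 5.7 × 10^-12 = (0.034)^2 × [C2O4^2-]  ⇒  [C2O4^2-] = 4.9 × 10^-9 M.
The salt with the lower threshold [C2O4^2-] precipitates first: Ag2C2O4.

Ag2C2O4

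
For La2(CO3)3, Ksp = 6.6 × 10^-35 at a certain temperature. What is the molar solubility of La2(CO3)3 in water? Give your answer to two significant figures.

La2(CO3)3(s) <=> 2 La^3+(aq) + 3 CO3^2-(aq)
Ksp = [La^3+]^2[CO3^2-]^3
For each mole of La2(CO3)3 that dissolves: [La^3+] = 2s, [CO3^2-] = 3s.
Ksp = (2s)^2(3s)^3 = 108s^5
s = (6.6 × 10^-35 / 108)^(1/5) = 5.7 × 10^-8 M

s ≈ 5.7e-8 M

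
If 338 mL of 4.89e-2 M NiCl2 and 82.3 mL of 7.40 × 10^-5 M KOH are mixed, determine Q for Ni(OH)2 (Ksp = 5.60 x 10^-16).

8.26 × 10^-12

Total volume = 338 + 82.3 = 420.3 mL.
[Ni^2+] = 4.89 x 10^-2 × (338/420.3) = 3.932 × 10^-2 M
[OH^-] = 7.40 × 10^-5 × (82.3/420.3) = 1.449 × 10^-5 M
Ni(OH)2(s) <=> Ni^2+(aq) + 2 OH^-(aq), so Q = [Ni^2+][OH^-]^2
Q = (3.932 × 10^-2)(1.449 x 10^-5)^2 = 8.26 × 10^-12
Q > Ksp, so Ni(OH)2 will precipitate.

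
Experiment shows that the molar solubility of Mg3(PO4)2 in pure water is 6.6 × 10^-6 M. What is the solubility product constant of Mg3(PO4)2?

Mg3(PO4)2(s) ⇌ 3 Mg^2+(aq) + 2 PO4^3-(aq)
If s mol/L of Mg3(PO4)2 dissolves, [Mg^2+] = 3s and [PO4^3-] = 2s.
Ksp = [Mg^2+]^3[PO4^3-]^2
Substituting: Ksp = (3s)^3(2s)^2 = 108s^5
Ksp = 108 × (6.6 × 10^-6)^5 = 1.4 × 10^-24

Ksp ≈ 1.4 x 10^-24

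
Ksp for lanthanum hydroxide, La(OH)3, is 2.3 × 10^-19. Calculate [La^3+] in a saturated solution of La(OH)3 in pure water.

9.6e-6 M

La(OH)3(s) ⇌ La^3+ + 3 OH^-
Ksp = [La^3+][OH^-]^3
If s mol/L of La(OH)3 dissolves, [La^3+] = s and [OH^-] = 3s.
So Ksp = s × (3s)^3 = 27s^4
s = (2.3 × 10^-19 / 27)^(1/4) = 9.61 × 10^-6 M
[La^3+] = s = 9.6 × 10^-6 M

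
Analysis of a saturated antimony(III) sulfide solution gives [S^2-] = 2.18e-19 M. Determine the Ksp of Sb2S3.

Sb2S3(s) <=> 2 Sb^3+(aq) + 3 S^2-(aq)
Stoichiometry gives [Sb^3+] = (2/3)[S^2-] = 1.453 × 10^-19 M.
Ksp = [Sb^3+]^2[S^2-]^3
Ksp = (1.453 x 10^-19)^2 × (2.18 × 10^-19)^3 = 2.19 × 10^-94

2.19e-94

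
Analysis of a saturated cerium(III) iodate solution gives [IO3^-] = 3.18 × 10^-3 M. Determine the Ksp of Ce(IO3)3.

Ce(IO3)3(s) <=> Ce^3+ + 3 IO3^-
Stoichiometry gives [Ce^3+] = (1/3)[IO3^-] = 1.060 × 10^-3 M.
Ksp = [Ce^3+][IO3^-]^3
Ksp = 1.060 × 10^-3 × (3.18 × 10^-3)^3 = 3.41 × 10^-11

3.41e-11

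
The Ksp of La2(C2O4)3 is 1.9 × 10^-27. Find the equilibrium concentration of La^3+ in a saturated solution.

La2(C2O4)3(s) ⇌ 2 La^3+ + 3 C2O4^2-
Ksp = [La^3+]^2[C2O4^2-]^3
Let s = molar solubility. Then [La^3+] = 2s and [C2O4^2-] = 3s.
So Ksp = (2s)^2 × (3s)^3 = 108s^5
s^5 = 1.9 × 10^-27 / 108, so s = 1.77 x 10^-6 M
[La^3+] = 2s = 3.5 × 10^-6 M

[La^3+] = 3.5 x 10^-6 M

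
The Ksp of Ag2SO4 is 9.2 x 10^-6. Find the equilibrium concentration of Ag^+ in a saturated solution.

[Ag^+] = 0.026 M

Ag2SO4(s) ⇌ 2 Ag^+(aq) + SO4^2-(aq)
Ksp = [Ag^+]^2[SO4^2-]
For each mole of Ag2SO4 that dissolves: [Ag^+] = 2s, [SO4^2-] = s.
Ksp = (2s)^2s = 4s^3
s = (9.2 x 10^-6 / 4)^(1/3) = 1.32 × 10^-2 M
[Ag^+] = 2s = 2.6 x 10^-2 M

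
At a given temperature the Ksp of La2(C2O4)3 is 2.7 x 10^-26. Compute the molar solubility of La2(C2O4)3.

s ≈ 3.0 × 10^-6 M

La2(C2O4)3(s) <=> 2 La^3+ + 3 C2O4^2-
Ksp = [La^3+]^2[C2O4^2-]^3
Let s = molar solubility. Then [La^3+] = 2s and [C2O4^2-] = 3s.
Ksp = (2s)^2(3s)^3 = 108s^5
s = (2.7 x 10^-26 / 108)^(1/5) = 3.0 × 10^-6 M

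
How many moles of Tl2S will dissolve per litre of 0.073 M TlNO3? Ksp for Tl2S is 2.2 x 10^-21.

Tl2S(s) ⇌ 2 Tl^+ + S^2-
Ksp = [Tl^+]^2[S^2-]
If s mol/L dissolves here, [Tl^+] = 0.073 + 2s ≈ 0.073, [S^2-] = s (common-ion effect: Tl^+ is already 0.073 M).
Ksp ≈ (0.073)^2 × s
s = 4.1 x 10^-19 M
Check: 2s = 8.3 x 10^-19 ≪ 0.073, so the approximation is valid.

s ≈ 4.1e-19 M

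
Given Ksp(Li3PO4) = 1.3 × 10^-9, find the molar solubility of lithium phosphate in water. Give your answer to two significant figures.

Li3PO4(s) ⇌ 3 Li^+ + PO4^3-
Ksp = [Li^+]^3[PO4^3-]
For each mole of Li3PO4 that dissolves: [Li^+] = 3s, [PO4^3-] = s.
So Ksp = (3s)^3 × s = 27s^4
Solving, s = (1.3 × 10^-9/27)^(1/4) = 2.6 × 10^-3 M

s = 2.6 × 10^-3 M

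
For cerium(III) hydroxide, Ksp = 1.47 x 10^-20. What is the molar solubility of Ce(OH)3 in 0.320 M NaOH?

s = 4.49 x 10^-19 M

Ce(OH)3(s) ⇌ Ce^3+ + 3 OH^-
Ksp = [Ce^3+][OH^-]^3
Let s be the molar solubility in this solution. [Ce^3+] = s, [OH^-] = 0.320 + 3s ≈ 0.320 (since OH^- from NaOH dominates).
Ksp ≈ s × (0.320)^3
s = 4.49 × 10^-19 M
Check: 3s = 1.3 × 10^-18 ≪ 0.320, so the approximation is valid.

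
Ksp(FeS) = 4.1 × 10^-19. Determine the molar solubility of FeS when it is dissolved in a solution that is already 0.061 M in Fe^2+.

6.7e-18 M

FeS(s) ⇌ Fe^2+(aq) + S^2-(aq)
Ksp = [Fe^2+][S^2-]
If s mol/L dissolves here, [Fe^2+] = 0.061 + s ≈ 0.061, [S^2-] = s (common-ion effect: Fe^2+ is already 0.061 M).
Ksp ≈ 0.061 × s
s = 6.7 x 10^-18 M
Check: s = 6.7 x 10^-18 ≪ 0.061, so the approximation is valid.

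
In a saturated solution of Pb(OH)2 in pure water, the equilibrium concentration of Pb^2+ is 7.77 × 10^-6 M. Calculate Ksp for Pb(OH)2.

Pb(OH)2(s) <=> Pb^2+ + 2 OH^-
Stoichiometry gives [OH^-] = (2/1)[Pb^2+] = 1.554 × 10^-5 M.
Ksp = [Pb^2+][OH^-]^2
Ksp = 7.77 x 10^-6 × (1.554 × 10^-5)^2 = 1.88 × 10^-15

Ksp ≈ 1.88e-15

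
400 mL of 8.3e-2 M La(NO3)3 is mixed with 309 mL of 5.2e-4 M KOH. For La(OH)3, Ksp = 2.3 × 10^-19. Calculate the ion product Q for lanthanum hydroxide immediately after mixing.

Total volume = 400 + 309 = 709 mL.
[La^3+] = 8.3 × 10^-2 × (400/709) = 4.68 × 10^-2 M
[OH^-] = 5.2 x 10^-4 × (309/709) = 2.27 x 10^-4 M
La(OH)3(s) <=> La^3+(aq) + 3 OH^-(aq), so Q = [La^3+][OH^-]^3
Q = (4.68 × 10^-2)(2.27 × 10^-4)^3 = 5.5 × 10^-13
Q > Ksp, so La(OH)3 will precipitate.

Q ≈ 5.5 x 10^-13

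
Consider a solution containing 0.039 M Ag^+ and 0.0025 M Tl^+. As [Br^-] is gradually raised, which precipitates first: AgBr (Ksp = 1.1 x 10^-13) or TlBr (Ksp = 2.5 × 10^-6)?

AgBr

Each salt begins to precipitate when Q = Ksp, i.e. when [Br^-] reaches its threshold.
For AgBr: 1.1 x 10^-13 = 0.039 × [Br^-]  ⇒  [Br^-] = 2.8 x 10^-12 M.
For TlBr: 2.5 × 10^-6 = 0.0025 × [Br^-]  ⇒  [Br^-] = 1.0 × 10^-3 M.
The salt with the lower threshold [Br^-] precipitates first: AgBr.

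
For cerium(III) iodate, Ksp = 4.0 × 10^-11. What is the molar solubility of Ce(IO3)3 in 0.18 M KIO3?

s = 6.9 × 10^-9 M

Ce(IO3)3(s) ⇌ Ce^3+(aq) + 3 IO3^-(aq)
Ksp = [Ce^3+][IO3^-]^3
Let s be the molar solubility in this solution. [Ce^3+] = s, [IO3^-] = 0.18 + 3s ≈ 0.18 (Ksp is small, so little additional dissolves).
Ksp ≈ s × (0.18)^3
s = 6.9 x 10^-9 M
Check: 3s = 2.1 × 10^-8 ≪ 0.18, so the approximation is valid.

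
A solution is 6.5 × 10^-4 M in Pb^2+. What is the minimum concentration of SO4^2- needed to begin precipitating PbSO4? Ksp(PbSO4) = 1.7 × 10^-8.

PbSO4(s) ⇌ Pb^2+ + SO4^2-
Ksp = [Pb^2+][SO4^2-]
Precipitation begins when Q = Ksp. With [Pb^2+] = 6.5 × 10^-4 M:
1.7 × 10^-8 = (6.5 × 10^-4) × [SO4^2-]
[SO4^2-] = (1.7 × 10^-8 / 6.5 × 10^-4) = 2.6 x 10^-5 M

2.6e-5 M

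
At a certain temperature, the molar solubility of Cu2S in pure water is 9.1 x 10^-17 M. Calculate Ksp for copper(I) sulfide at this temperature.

Cu2S(s) ⇌ 2 Cu^+ + S^2-
If s mol/L of Cu2S dissolves, [Cu^+] = 2s and [S^2-] = s.
Ksp = [Cu^+]^2[S^2-]
Substituting: Ksp = (2s)^2s = 4s^3
Ksp = 4 × (9.1 x 10^-17)^3 = 3.0 x 10^-48

Ksp = 3.0 × 10^-48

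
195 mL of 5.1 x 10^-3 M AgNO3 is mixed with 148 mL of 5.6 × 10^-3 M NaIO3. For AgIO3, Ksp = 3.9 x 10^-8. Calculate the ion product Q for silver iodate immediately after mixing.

Total volume = 195 + 148 = 343 mL.
[Ag^+] = 5.1 × 10^-3 × (195/343) = 2.90 x 10^-3 M
[IO3^-] = 5.6 × 10^-3 × (148/343) = 2.42 × 10^-3 M
AgIO3(s) <=> Ag^+(aq) + IO3^-(aq), so Q = [Ag^+][IO3^-]
Q = (2.90 x 10^-3)(2.42 × 10^-3) = 7.0 x 10^-6
Q > Ksp, so AgIO3 will precipitate.

7.0 × 10^-6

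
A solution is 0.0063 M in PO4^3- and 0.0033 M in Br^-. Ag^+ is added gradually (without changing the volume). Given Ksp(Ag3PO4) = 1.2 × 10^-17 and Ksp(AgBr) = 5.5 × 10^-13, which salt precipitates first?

AgBr

Each salt begins to precipitate when Q = Ksp, i.e. when [Ag^+] reaches its threshold.
For Ag3PO4: 1.2 × 10^-17 = 0.0063 × [Ag^+]^3  ⇒  [Ag^+] = 1.2 × 10^-5 M.
For AgBr: 5.5 × 10^-13 = 0.0033 × [Ag^+]  ⇒  [Ag^+] = 1.7 × 10^-10 M.
The salt with the lower threshold [Ag^+] precipitates first: AgBr.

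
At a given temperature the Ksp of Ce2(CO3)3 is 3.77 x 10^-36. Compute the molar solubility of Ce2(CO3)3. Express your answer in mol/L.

Ce2(CO3)3(s) ⇌ 2 Ce^3+ + 3 CO3^2-
Ksp = [Ce^3+]^2[CO3^2-]^3
For each mole of Ce2(CO3)3 that dissolves: [Ce^3+] = 2s, [CO3^2-] = 3s.
Ksp = (2s)^2(3s)^3 = 108s^5
Solving, s = (3.77 x 10^-36/108)^(1/5) = 3.23 × 10^-8 M

s ≈ 3.23e-8 M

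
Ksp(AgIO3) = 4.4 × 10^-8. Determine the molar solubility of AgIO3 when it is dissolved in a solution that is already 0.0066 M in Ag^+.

s ≈ 6.7e-6 M

AgIO3(s) ⇌ Ag^+ + IO3^-
Ksp = [Ag^+][IO3^-]
Let s = moles of AgIO3 that dissolve per litre. [Ag^+] = 0.0066 + s ≈ 0.0066, [IO3^-] = s (Ksp is small, so little additional dissolves).
Ksp ≈ 0.0066 × s
s = 6.7 × 10^-6 M
Check: s = 6.7 × 10^-6 ≪ 0.0066, so the approximation is valid.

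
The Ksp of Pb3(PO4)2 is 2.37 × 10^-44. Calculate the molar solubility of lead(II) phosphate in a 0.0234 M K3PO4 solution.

Pb3(PO4)2(s) <=> 3 Pb^2+ + 2 PO4^3-
Ksp = [Pb^2+]^3[PO4^3-]^2
If s mol/L dissolves here, [Pb^2+] = 3s, [PO4^3-] = 0.0234 + 2s ≈ 0.0234 (since PO4^3- from K3PO4 dominates).
Ksp ≈ (3s)^3 × (0.0234)^2
s = 1.17 × 10^-14 M
Check: 2s = 2.3 × 10^-14 ≪ 0.0234, so the approximation is valid.

1.17 × 10^-14 M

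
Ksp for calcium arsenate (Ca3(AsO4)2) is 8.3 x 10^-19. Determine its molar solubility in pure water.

9.5 x 10^-5 M

Ca3(AsO4)2(s) ⇌ 3 Ca^2+ + 2 AsO4^3-
Ksp = [Ca^2+]^3[AsO4^3-]^2
Let s = molar solubility. Then [Ca^2+] = 3s and [AsO4^3-] = 2s.
So Ksp = (3s)^3 × (2s)^2 = 108s^5
Solving, s = (8.3 x 10^-19/108)^(1/5) = 9.5 × 10^-5 M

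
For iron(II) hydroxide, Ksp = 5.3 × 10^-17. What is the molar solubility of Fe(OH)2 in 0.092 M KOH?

Fe(OH)2(s) ⇌ Fe^2+ + 2 OH^-
Ksp = [Fe^2+][OH^-]^2
Let s be the molar solubility in this solution. [Fe^2+] = s, [OH^-] = 0.092 + 2s ≈ 0.092 (common-ion effect: OH^- is already 0.092 M).
Ksp ≈ s × (0.092)^2
s = 6.3 x 10^-15 M
Check: 2s = 1.3 × 10^-14 ≪ 0.092, so the approximation is valid.

s ≈ 6.3 × 10^-15 M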